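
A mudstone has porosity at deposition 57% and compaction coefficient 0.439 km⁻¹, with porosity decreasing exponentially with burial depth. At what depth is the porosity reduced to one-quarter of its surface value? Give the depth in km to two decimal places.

3.16 km

φ/φ₀ = 1/4 ⇒ exp(−β·d) = 1/4 ⇒ d = ln(4) / β
d = 1.3863 / 0.439 = 3.158 km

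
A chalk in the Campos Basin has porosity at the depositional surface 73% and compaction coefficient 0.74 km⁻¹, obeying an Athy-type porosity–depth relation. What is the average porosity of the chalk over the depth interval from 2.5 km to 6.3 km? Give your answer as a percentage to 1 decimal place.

⟨n⟩ = (1/(Z₂−Z₁)) ∫ n₀ e^(−cZ) dZ = n₀·(e^(−c·Z₁) − e^(−c·Z₂)) / (c·(Z₂−Z₁))
e^(−0.74×2.5) = 0.1572; e^(−0.74×6.3) = 0.0094
⟨n⟩ = 0.73 × (0.1572 − 0.0094) / (0.74 × 3.8) = 0.73 × 0.0526 = 0.0384

3.8%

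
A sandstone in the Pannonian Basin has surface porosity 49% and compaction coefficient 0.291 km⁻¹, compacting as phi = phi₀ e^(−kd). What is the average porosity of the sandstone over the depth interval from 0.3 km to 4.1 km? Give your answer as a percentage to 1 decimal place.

⟨phi⟩ = (1/(d₂−d₁)) ∫ phi₀ e^(−kd) dd = phi₀·(e^(−k·d₁) − e^(−k·d₂)) / (k·(d₂−d₁))
e^(−0.291×0.3) = 0.9164; e^(−0.291×4.1) = 0.3033
⟨phi⟩ = 0.49 × (0.9164 − 0.3033) / (0.291 × 3.8) = 0.49 × 0.5545 = 0.2717

27.2%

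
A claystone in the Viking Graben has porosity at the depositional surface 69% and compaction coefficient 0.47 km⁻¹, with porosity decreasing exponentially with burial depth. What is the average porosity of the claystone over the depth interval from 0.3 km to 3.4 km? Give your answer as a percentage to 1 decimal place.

⟨n⟩ = (1/(z₂−z₁)) ∫ n₀ e^(−kz) dz = n₀·(e^(−k·z₁) − e^(−k·z₂)) / (k·(z₂−z₁))
e^(−0.47×0.3) = 0.8685; e^(−0.47×3.4) = 0.2023
⟨n⟩ = 0.69 × (0.8685 − 0.2023) / (0.47 × 3.1) = 0.69 × 0.4572 = 0.3155

31.5%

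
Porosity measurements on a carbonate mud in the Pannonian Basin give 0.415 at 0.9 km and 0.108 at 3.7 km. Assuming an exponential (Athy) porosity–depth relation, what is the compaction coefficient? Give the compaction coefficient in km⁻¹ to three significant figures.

Athy: phi(Z) = phi₀ e^(−βZ) ⇒ phi₁/phi₂ = e^{β(Z₂−Z₁)} ⇒ β = ln(phi₁/phi₂)/(Z₂−Z₁)
β = ln(0.415/0.108) / (3.7 − 0.9) = ln(3.843) / 2.8 = 1.3461 / 2.8 = 0.4808 km⁻¹

0.481 km⁻¹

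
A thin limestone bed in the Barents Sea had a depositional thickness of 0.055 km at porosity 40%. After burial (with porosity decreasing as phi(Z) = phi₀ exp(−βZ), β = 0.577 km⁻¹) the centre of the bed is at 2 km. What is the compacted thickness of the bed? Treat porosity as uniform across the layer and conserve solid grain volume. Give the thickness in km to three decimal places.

0.038 km

Porosity at 2 km: phi = 0.4·exp(−0.577×2) = 0.1261
Solid-volume conservation: h(1−phi) = h₀(1−phi₀) ⇒ h = h₀·(1−phi₀)/(1−phi)
h = 0.055 × (1 − 0.4)/(1 − 0.1261) = 0.055 × 0.6866 = 0.0378 km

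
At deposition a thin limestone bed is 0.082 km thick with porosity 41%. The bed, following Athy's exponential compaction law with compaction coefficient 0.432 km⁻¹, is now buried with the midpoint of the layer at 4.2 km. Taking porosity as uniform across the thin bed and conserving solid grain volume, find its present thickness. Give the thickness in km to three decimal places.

Porosity at 4.2 km: phi = 0.41·exp(−0.432×4.2) = 0.0668
Solid-volume conservation: h(1−phi) = h₀(1−phi₀) ⇒ h = h₀·(1−phi₀)/(1−phi)
h = 0.082 × (1 − 0.41)/(1 − 0.0668) = 0.082 × 0.6322 = 0.0518 km

0.052 km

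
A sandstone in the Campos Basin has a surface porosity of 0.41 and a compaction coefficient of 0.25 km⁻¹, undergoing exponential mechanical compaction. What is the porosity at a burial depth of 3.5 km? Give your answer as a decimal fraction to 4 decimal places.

0.1709

phi = phi₀·exp(−β·Z) = 0.41 × exp(−0.25 × 3.5) = 0.41 × exp(−0.875)
  = 0.41 × 0.4169 = 0.1709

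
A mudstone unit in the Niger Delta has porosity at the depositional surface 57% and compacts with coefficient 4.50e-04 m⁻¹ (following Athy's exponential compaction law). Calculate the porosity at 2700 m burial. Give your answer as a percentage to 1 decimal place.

Working in km (1 km = 1000 m; β in km⁻¹ = β in m⁻¹ × 1000):
φ = φ₀·exp(−β·Z) = 0.57 × exp(−0.45 × 2.7) = 0.57 × exp(−1.215)
  = 0.57 × 0.2967 = 0.1691

16.9%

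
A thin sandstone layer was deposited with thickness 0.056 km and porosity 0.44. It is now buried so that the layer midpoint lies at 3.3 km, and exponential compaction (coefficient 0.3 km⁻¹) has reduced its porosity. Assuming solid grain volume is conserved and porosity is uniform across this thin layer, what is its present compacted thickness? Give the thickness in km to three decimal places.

0.037 km

Porosity at 3.3 km: phi = 0.44·exp(−0.3×3.3) = 0.1635
Solid-volume conservation: h(1−phi) = h₀(1−phi₀) ⇒ h = h₀·(1−phi₀)/(1−phi)
h = 0.056 × (1 − 0.44)/(1 − 0.1635) = 0.056 × 0.6695 = 0.0375 km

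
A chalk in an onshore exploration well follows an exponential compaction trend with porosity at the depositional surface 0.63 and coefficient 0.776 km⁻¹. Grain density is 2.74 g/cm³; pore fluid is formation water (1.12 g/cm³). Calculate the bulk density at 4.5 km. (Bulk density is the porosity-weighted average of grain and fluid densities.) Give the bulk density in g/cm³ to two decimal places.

2.71 g/cm³

Porosity at depth: n = 0.63·exp(−0.776×4.5) = 0.63×0.0304 = 0.0192
Bulk density: ρ_b = (1−n)ρ_g + n·ρ_f = 0.9808×2.74 + 0.0192×1.12
       = 2.687 + 0.021 = 2.709 g/cm³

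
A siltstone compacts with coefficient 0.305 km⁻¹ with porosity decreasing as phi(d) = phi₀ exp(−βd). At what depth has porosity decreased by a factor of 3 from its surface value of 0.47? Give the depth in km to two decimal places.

phi/phi₀ = 1/3 ⇒ exp(−β·d) = 1/3 ⇒ d = ln(3) / β
d = 1.0986 / 0.305 = 3.602 km

3.60 km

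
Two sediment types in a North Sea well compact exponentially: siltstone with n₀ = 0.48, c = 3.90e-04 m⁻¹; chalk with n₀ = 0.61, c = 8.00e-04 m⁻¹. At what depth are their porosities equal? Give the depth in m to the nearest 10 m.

Working in km (1 km = 1000 m; c in km⁻¹ = c in m⁻¹ × 1000):
Set n₀ₐ e^(−cₐz) = n₀ᵦ e^(−cᵦz) ⇒ ln(n₀ₐ/n₀ᵦ) = (cₐ − cᵦ)·z
z = ln(0.48/0.61) / (0.39 − 0.8) = -0.2397 / -0.41 = 0.585 km

580 m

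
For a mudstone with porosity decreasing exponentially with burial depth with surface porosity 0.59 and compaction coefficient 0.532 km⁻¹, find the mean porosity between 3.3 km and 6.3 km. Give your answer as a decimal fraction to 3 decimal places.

0.051

⟨n⟩ = (1/(z₂−z₁)) ∫ n₀ e^(−βz) dz = n₀·(e^(−β·z₁) − e^(−β·z₂)) / (β·(z₂−z₁))
e^(−0.532×3.3) = 0.1728; e^(−0.532×6.3) = 0.0350
⟨n⟩ = 0.59 × (0.1728 − 0.0350) / (0.532 × 3) = 0.59 × 0.0863 = 0.0509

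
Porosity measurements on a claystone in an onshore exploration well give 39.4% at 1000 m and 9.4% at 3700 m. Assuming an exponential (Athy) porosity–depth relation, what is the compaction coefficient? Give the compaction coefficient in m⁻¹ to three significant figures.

0.000531 m⁻¹

Working in km (1 km = 1000 m; k in km⁻¹ = k in m⁻¹ × 1000):
Athy: φ(z) = φ₀ e^(−kz) ⇒ φ₁/φ₂ = e^{k(z₂−z₁)} ⇒ k = ln(φ₁/φ₂)/(z₂−z₁)
k = ln(0.394/0.094) / (3.7 − 1) = ln(4.191) / 2.7 = 1.4331 / 2.7 = 0.5308 km⁻¹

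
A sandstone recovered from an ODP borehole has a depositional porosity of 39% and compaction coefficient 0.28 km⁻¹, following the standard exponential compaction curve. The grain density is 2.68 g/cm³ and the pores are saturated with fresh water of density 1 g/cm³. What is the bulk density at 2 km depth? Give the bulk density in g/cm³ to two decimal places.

Porosity at depth: n = 0.39·exp(−0.28×2) = 0.39×0.5712 = 0.2228
Bulk density: ρ_b = (1−n)ρ_g + n·ρ_f = 0.7772×2.68 + 0.2228×1
       = 2.083 + 0.223 = 2.306 g/cm³

2.31 g/cm³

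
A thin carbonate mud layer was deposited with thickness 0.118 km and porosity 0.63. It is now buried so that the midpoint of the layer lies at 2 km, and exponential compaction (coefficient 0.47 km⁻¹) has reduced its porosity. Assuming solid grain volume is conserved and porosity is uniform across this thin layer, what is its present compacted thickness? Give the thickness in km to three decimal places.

Porosity at 2 km: n = 0.63·exp(−0.47×2) = 0.2461
Solid-volume conservation: h(1−n) = h₀(1−n₀) ⇒ h = h₀·(1−n₀)/(1−n)
h = 0.118 × (1 − 0.63)/(1 − 0.2461) = 0.118 × 0.4908 = 0.0579 km

0.058 km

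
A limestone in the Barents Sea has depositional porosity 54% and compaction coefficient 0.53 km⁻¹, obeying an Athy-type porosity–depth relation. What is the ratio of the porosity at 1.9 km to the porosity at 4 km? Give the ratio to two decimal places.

φ(d₁)/φ(d₂) = e^(−c·d₁)/e^(−c·d₂) = e^{c(d₂−d₁)}
= exp(0.53 × 2.1) = exp(1.113) = 3.0435

3.04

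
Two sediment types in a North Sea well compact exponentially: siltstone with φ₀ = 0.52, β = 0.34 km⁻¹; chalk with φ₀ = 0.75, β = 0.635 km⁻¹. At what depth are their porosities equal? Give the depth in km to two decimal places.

1.24 km

Set φ₀ₐ e^(−βₐz) = φ₀ᵦ e^(−βᵦz) ⇒ ln(φ₀ₐ/φ₀ᵦ) = (βₐ − βᵦ)·z
z = ln(0.52/0.75) / (0.34 − 0.635) = -0.3662 / -0.295 = 1.242 km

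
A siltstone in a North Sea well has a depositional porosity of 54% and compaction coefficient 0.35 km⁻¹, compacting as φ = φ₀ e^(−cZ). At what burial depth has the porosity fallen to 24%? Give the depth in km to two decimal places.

Invert Athy's law: Z = ln(φ₀/φ) / c
Z = ln(0.54/0.24) / 0.35 = ln(2.25) / 0.35 = 0.8109 / 0.35 = 2.317 km

2.32 km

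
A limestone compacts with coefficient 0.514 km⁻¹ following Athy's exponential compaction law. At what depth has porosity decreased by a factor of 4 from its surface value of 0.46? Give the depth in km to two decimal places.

2.70 km

φ/φ₀ = 1/4 ⇒ exp(−c·d) = 1/4 ⇒ d = ln(4) / c
d = 1.3863 / 0.514 = 2.697 km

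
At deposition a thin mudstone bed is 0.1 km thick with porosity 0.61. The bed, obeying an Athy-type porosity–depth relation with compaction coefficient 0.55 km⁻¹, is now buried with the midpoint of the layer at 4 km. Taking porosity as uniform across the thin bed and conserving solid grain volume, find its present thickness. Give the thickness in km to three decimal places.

Porosity at 4 km: phi = 0.61·exp(−0.55×4) = 0.0676
Solid-volume conservation: h(1−phi) = h₀(1−phi₀) ⇒ h = h₀·(1−phi₀)/(1−phi)
h = 0.1 × (1 − 0.61)/(1 − 0.0676) = 0.1 × 0.4183 = 0.0418 km

0.042 km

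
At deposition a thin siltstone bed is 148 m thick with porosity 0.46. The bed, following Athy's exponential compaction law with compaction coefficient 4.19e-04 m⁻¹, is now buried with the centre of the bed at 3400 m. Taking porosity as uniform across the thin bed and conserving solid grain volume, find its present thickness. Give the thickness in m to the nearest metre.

90 m

Working in km (1 km = 1000 m; k in km⁻¹ = k in m⁻¹ × 1000):
Porosity at 3.4 km: phi = 0.46·exp(−0.419×3.4) = 0.1107
Solid-volume conservation: h(1−phi) = h₀(1−phi₀) ⇒ h = h₀·(1−phi₀)/(1−phi)
h = 0.148 × (1 − 0.46)/(1 − 0.1107) = 0.148 × 0.6072 = 0.0899 km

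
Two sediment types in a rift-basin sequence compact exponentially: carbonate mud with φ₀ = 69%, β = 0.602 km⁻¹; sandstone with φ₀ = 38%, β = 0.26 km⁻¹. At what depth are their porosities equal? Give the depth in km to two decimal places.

Set φ₀ₐ e^(−βₐd) = φ₀ᵦ e^(−βᵦd) ⇒ ln(φ₀ₐ/φ₀ᵦ) = (βₐ − βᵦ)·d
d = ln(0.69/0.38) / (0.602 − 0.26) = 0.5965 / 0.342 = 1.744 km

1.74 km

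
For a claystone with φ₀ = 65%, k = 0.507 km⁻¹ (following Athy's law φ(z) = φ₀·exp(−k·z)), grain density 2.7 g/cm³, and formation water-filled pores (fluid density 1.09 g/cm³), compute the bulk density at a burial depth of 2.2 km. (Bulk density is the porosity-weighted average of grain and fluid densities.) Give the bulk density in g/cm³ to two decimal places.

2.36 g/cm³

Porosity at depth: φ = 0.65·exp(−0.507×2.2) = 0.65×0.3278 = 0.2131
Bulk density: ρ_b = (1−φ)ρ_g + φ·ρ_f = 0.7869×2.7 + 0.2131×1.09
       = 2.125 + 0.232 = 2.357 g/cm³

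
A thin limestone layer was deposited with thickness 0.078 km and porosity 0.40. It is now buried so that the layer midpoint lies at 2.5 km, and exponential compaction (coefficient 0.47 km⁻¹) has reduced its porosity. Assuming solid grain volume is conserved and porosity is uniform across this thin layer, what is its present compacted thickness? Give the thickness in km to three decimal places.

Porosity at 2.5 km: φ = 0.4·exp(−0.47×2.5) = 0.1235
Solid-volume conservation: h(1−φ) = h₀(1−φ₀) ⇒ h = h₀·(1−φ₀)/(1−φ)
h = 0.078 × (1 − 0.4)/(1 − 0.1235) = 0.078 × 0.6846 = 0.0534 km

0.053 km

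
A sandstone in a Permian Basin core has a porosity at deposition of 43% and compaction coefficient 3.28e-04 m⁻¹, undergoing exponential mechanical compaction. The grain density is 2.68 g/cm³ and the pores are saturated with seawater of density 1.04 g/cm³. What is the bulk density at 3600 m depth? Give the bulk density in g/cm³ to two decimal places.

2.46 g/cm³

Working in km (1 km = 1000 m; k in km⁻¹ = k in m⁻¹ × 1000):
Porosity at depth: phi = 0.43·exp(−0.328×3.6) = 0.43×0.3070 = 0.1320
Bulk density: ρ_b = (1−phi)ρ_g + phi·ρ_f = 0.8680×2.68 + 0.1320×1.04
       = 2.326 + 0.137 = 2.463 g/cm³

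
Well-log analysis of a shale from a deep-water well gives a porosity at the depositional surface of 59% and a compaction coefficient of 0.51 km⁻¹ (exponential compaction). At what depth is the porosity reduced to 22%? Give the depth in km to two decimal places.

1.93 km

Invert Athy's law: z = ln(φ₀/φ) / c
z = ln(0.59/0.22) / 0.51 = ln(2.682) / 0.51 = 0.9865 / 0.51 = 1.934 km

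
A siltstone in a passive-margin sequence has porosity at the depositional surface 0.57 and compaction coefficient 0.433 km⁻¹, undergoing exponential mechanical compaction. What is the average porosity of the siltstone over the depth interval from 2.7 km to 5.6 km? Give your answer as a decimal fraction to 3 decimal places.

0.101

⟨phi⟩ = (1/(Z₂−Z₁)) ∫ phi₀ e^(−βZ) dZ = phi₀·(e^(−β·Z₁) − e^(−β·Z₂)) / (β·(Z₂−Z₁))
e^(−0.433×2.7) = 0.3106; e^(−0.433×5.6) = 0.0885
⟨phi⟩ = 0.57 × (0.3106 − 0.0885) / (0.433 × 2.9) = 0.57 × 0.1769 = 0.1008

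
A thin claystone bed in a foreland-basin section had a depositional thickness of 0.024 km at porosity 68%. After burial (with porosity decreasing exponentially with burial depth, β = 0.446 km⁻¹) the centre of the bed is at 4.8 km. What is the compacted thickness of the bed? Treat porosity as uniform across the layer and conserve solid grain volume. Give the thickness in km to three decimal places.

Porosity at 4.8 km: φ = 0.68·exp(−0.446×4.8) = 0.0799
Solid-volume conservation: h(1−φ) = h₀(1−φ₀) ⇒ h = h₀·(1−φ₀)/(1−φ)
h = 0.024 × (1 − 0.68)/(1 − 0.0799) = 0.024 × 0.3478 = 0.0083 km

0.008 km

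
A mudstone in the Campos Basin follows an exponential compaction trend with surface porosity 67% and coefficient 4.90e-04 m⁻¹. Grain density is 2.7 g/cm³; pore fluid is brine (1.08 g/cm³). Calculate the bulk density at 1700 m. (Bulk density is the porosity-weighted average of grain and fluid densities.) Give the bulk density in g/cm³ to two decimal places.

2.23 g/cm³

Working in km (1 km = 1000 m; c in km⁻¹ = c in m⁻¹ × 1000):
Porosity at depth: φ = 0.67·exp(−0.49×1.7) = 0.67×0.4347 = 0.2913
Bulk density: ρ_b = (1−φ)ρ_g + φ·ρ_f = 0.7087×2.7 + 0.2913×1.08
       = 1.914 + 0.315 = 2.228 g/cm³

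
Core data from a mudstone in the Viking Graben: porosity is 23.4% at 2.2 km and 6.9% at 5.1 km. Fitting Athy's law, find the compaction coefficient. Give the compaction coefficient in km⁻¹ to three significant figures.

0.421 km⁻¹

Athy: φ(d) = φ₀ e^(−cd) ⇒ φ₁/φ₂ = e^{c(d₂−d₁)} ⇒ c = ln(φ₁/φ₂)/(d₂−d₁)
c = ln(0.234/0.069) / (5.1 − 2.2) = ln(3.391) / 2.9 = 1.2212 / 2.9 = 0.4211 km⁻¹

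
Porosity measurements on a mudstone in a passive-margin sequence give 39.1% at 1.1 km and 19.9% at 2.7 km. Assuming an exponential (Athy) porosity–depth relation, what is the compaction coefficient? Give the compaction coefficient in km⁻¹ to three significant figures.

Athy: φ(Z) = φ₀ e^(−kZ) ⇒ φ₁/φ₂ = e^{k(Z₂−Z₁)} ⇒ k = ln(φ₁/φ₂)/(Z₂−Z₁)
k = ln(0.391/0.199) / (2.7 − 1.1) = ln(1.965) / 1.6 = 0.6754 / 1.6 = 0.4221 km⁻¹

0.422 km⁻¹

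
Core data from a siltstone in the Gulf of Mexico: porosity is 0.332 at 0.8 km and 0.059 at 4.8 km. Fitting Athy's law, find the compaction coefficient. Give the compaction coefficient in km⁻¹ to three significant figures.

0.432 km⁻¹

Athy: phi(Z) = phi₀ e^(−cZ) ⇒ phi₁/phi₂ = e^{c(Z₂−Z₁)} ⇒ c = ln(phi₁/phi₂)/(Z₂−Z₁)
c = ln(0.332/0.059) / (4.8 − 0.8) = ln(5.627) / 4 = 1.7276 / 4 = 0.4319 km⁻¹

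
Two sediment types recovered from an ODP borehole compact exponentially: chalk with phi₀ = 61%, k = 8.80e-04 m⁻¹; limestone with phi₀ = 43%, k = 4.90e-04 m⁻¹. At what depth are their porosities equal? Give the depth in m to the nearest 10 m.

Working in km (1 km = 1000 m; k in km⁻¹ = k in m⁻¹ × 1000):
Set phi₀ₐ e^(−kₐz) = phi₀ᵦ e^(−kᵦz) ⇒ ln(phi₀ₐ/phi₀ᵦ) = (kₐ − kᵦ)·z
z = ln(0.61/0.43) / (0.88 − 0.49) = 0.3497 / 0.39 = 0.897 km

900 m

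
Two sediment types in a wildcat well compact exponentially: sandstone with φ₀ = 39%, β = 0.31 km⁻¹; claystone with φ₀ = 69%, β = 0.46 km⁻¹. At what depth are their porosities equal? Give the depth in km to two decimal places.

Set φ₀ₐ e^(−βₐd) = φ₀ᵦ e^(−βᵦd) ⇒ ln(φ₀ₐ/φ₀ᵦ) = (βₐ − βᵦ)·d
d = ln(0.39/0.69) / (0.31 − 0.46) = -0.5705 / -0.15 = 3.804 km

3.80 km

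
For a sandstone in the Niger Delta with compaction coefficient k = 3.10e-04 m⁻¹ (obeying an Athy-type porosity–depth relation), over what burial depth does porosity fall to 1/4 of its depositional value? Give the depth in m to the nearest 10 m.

Working in km (1 km = 1000 m; k in km⁻¹ = k in m⁻¹ × 1000):
phi/phi₀ = 1/4 ⇒ exp(−k·d) = 1/4 ⇒ d = ln(4) / k
d = 1.3863 / 0.31 = 4.472 km

4470 m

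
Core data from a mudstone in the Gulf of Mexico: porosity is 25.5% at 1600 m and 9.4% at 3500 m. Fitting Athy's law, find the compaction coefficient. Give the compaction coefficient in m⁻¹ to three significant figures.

Working in km (1 km = 1000 m; c in km⁻¹ = c in m⁻¹ × 1000):
Athy: phi(d) = phi₀ e^(−cd) ⇒ phi₁/phi₂ = e^{c(d₂−d₁)} ⇒ c = ln(phi₁/phi₂)/(d₂−d₁)
c = ln(0.255/0.094) / (3.5 − 1.6) = ln(2.713) / 1.9 = 0.9980 / 1.9 = 0.5252 km⁻¹

0.000525 m⁻¹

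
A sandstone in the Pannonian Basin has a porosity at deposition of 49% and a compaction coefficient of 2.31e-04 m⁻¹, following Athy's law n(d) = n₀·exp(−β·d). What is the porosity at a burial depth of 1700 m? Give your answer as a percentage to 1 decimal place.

Working in km (1 km = 1000 m; β in km⁻¹ = β in m⁻¹ × 1000):
n = n₀·exp(−β·d) = 0.49 × exp(−0.231 × 1.7) = 0.49 × exp(−0.3927)
  = 0.49 × 0.6752 = 0.3309

33.1%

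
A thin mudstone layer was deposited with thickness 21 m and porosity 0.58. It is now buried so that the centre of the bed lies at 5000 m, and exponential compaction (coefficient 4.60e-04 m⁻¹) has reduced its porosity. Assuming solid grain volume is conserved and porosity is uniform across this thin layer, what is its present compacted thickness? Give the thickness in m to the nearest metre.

9 m

Working in km (1 km = 1000 m; c in km⁻¹ = c in m⁻¹ × 1000):
Porosity at 5 km: n = 0.58·exp(−0.46×5) = 0.0582
Solid-volume conservation: h(1−n) = h₀(1−n₀) ⇒ h = h₀·(1−n₀)/(1−n)
h = 0.021 × (1 − 0.58)/(1 − 0.0582) = 0.021 × 0.4459 = 0.0094 km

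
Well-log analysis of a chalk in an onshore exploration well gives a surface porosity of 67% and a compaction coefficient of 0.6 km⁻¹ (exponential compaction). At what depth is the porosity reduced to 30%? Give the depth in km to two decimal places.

1.34 km

Invert Athy's law: d = ln(n₀/n) / k
d = ln(0.67/0.3) / 0.6 = ln(2.233) / 0.6 = 0.8035 / 0.6 = 1.339 km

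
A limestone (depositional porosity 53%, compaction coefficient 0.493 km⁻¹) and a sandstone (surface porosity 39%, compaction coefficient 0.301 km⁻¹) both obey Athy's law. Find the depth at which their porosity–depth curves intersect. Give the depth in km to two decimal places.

1.60 km

Set phi₀ₐ e^(−kₐz) = phi₀ᵦ e^(−kᵦz) ⇒ ln(phi₀ₐ/phi₀ᵦ) = (kₐ − kᵦ)·z
z = ln(0.53/0.39) / (0.493 − 0.301) = 0.3067 / 0.192 = 1.598 km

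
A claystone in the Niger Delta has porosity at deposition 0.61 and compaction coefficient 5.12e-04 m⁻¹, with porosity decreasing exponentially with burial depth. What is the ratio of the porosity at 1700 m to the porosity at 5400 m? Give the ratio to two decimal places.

6.65

Working in km (1 km = 1000 m; c in km⁻¹ = c in m⁻¹ × 1000):
phi(Z₁)/phi(Z₂) = e^(−c·Z₁)/e^(−c·Z₂) = e^{c(Z₂−Z₁)}
= exp(0.512 × 3.7) = exp(1.894) = 6.6486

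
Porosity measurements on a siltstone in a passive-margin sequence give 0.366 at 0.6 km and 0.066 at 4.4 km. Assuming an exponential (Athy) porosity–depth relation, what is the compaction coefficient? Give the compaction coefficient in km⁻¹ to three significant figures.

Athy: phi(z) = phi₀ e^(−βz) ⇒ phi₁/phi₂ = e^{β(z₂−z₁)} ⇒ β = ln(phi₁/phi₂)/(z₂−z₁)
β = ln(0.366/0.066) / (4.4 − 0.6) = ln(5.545) / 3.8 = 1.7130 / 3.8 = 0.4508 km⁻¹

0.451 km⁻¹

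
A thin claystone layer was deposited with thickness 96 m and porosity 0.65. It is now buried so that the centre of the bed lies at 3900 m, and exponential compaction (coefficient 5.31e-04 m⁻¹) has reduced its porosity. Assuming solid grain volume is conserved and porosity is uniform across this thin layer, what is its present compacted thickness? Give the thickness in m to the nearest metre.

Working in km (1 km = 1000 m; c in km⁻¹ = c in m⁻¹ × 1000):
Porosity at 3.9 km: φ = 0.65·exp(−0.531×3.9) = 0.0819
Solid-volume conservation: h(1−φ) = h₀(1−φ₀) ⇒ h = h₀·(1−φ₀)/(1−φ)
h = 0.096 × (1 − 0.65)/(1 − 0.0819) = 0.096 × 0.3812 = 0.0366 km

37 m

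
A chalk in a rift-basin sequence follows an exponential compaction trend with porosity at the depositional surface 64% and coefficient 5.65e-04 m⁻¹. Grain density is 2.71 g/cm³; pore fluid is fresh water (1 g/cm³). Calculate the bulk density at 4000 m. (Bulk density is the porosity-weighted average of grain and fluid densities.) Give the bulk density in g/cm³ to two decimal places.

Working in km (1 km = 1000 m; k in km⁻¹ = k in m⁻¹ × 1000):
Porosity at depth: φ = 0.64·exp(−0.565×4) = 0.64×0.1044 = 0.0668
Bulk density: ρ_b = (1−φ)ρ_g + φ·ρ_f = 0.9332×2.71 + 0.0668×1
       = 2.529 + 0.067 = 2.596 g/cm³

2.60 g/cm³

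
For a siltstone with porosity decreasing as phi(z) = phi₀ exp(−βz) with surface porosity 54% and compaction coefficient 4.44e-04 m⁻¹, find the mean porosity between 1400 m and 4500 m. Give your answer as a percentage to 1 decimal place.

15.8%

Working in km (1 km = 1000 m; β in km⁻¹ = β in m⁻¹ × 1000):
⟨phi⟩ = (1/(z₂−z₁)) ∫ phi₀ e^(−βz) dz = phi₀·(e^(−β·z₁) − e^(−β·z₂)) / (β·(z₂−z₁))
e^(−0.444×1.4) = 0.5371; e^(−0.444×4.5) = 0.1356
⟨phi⟩ = 0.54 × (0.5371 − 0.1356) / (0.444 × 3.1) = 0.54 × 0.2917 = 0.1575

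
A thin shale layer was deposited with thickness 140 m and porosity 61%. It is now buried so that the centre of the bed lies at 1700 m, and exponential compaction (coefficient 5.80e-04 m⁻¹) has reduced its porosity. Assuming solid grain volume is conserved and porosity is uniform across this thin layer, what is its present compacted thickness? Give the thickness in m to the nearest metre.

71 m

Working in km (1 km = 1000 m; c in km⁻¹ = c in m⁻¹ × 1000):
Porosity at 1.7 km: phi = 0.61·exp(−0.58×1.7) = 0.2276
Solid-volume conservation: h(1−phi) = h₀(1−phi₀) ⇒ h = h₀·(1−phi₀)/(1−phi)
h = 0.14 × (1 − 0.61)/(1 − 0.2276) = 0.14 × 0.5049 = 0.0707 km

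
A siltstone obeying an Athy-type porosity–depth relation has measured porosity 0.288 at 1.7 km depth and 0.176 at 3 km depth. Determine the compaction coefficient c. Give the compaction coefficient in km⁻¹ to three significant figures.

0.379 km⁻¹

Athy: φ(Z) = φ₀ e^(−cZ) ⇒ φ₁/φ₂ = e^{c(Z₂−Z₁)} ⇒ c = ln(φ₁/φ₂)/(Z₂−Z₁)
c = ln(0.288/0.176) / (3 − 1.7) = ln(1.636) / 1.3 = 0.4925 / 1.3 = 0.3788 km⁻¹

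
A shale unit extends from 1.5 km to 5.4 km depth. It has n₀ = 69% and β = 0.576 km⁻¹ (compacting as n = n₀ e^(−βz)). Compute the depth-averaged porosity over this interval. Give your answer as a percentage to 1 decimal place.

11.6%

⟨n⟩ = (1/(z₂−z₁)) ∫ n₀ e^(−βz) dz = n₀·(e^(−β·z₁) − e^(−β·z₂)) / (β·(z₂−z₁))
e^(−0.576×1.5) = 0.4215; e^(−0.576×5.4) = 0.0446
⟨n⟩ = 0.69 × (0.4215 − 0.0446) / (0.576 × 3.9) = 0.69 × 0.1678 = 0.1158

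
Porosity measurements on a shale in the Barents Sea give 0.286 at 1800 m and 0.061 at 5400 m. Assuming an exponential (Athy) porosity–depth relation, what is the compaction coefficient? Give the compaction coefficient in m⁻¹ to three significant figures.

Working in km (1 km = 1000 m; β in km⁻¹ = β in m⁻¹ × 1000):
Athy: phi(d) = phi₀ e^(−βd) ⇒ phi₁/phi₂ = e^{β(d₂−d₁)} ⇒ β = ln(phi₁/phi₂)/(d₂−d₁)
β = ln(0.286/0.061) / (5.4 − 1.8) = ln(4.689) / 3.6 = 1.5451 / 3.6 = 0.4292 km⁻¹

0.000429 m⁻¹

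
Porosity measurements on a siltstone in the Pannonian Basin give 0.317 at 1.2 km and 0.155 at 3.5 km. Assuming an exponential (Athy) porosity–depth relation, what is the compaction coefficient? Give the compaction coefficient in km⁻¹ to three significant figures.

Athy: φ(z) = φ₀ e^(−kz) ⇒ φ₁/φ₂ = e^{k(z₂−z₁)} ⇒ k = ln(φ₁/φ₂)/(z₂−z₁)
k = ln(0.317/0.155) / (3.5 − 1.2) = ln(2.045) / 2.3 = 0.7155 / 2.3 = 0.3111 km⁻¹

0.311 km⁻¹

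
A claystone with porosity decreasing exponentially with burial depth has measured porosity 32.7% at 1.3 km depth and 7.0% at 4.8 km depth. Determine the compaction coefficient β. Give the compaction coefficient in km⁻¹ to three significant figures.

Athy: phi(d) = phi₀ e^(−βd) ⇒ phi₁/phi₂ = e^{β(d₂−d₁)} ⇒ β = ln(phi₁/phi₂)/(d₂−d₁)
β = ln(0.327/0.07) / (4.8 − 1.3) = ln(4.671) / 3.5 = 1.5415 / 3.5 = 0.4404 km⁻¹

0.440 km⁻¹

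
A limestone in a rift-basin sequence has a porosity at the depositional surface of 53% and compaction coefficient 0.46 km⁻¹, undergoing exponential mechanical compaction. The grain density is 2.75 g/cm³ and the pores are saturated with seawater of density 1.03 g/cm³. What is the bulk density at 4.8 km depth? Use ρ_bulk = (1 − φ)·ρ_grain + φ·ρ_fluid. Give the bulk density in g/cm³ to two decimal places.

Porosity at depth: phi = 0.53·exp(−0.46×4.8) = 0.53×0.1099 = 0.0583
Bulk density: ρ_b = (1−phi)ρ_g + phi·ρ_f = 0.9417×2.75 + 0.0583×1.03
       = 2.590 + 0.060 = 2.650 g/cm³

2.65 g/cm³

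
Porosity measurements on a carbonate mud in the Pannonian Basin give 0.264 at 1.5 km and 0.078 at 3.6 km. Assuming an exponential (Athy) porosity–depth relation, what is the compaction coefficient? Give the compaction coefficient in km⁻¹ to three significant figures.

0.581 km⁻¹

Athy: n(d) = n₀ e^(−kd) ⇒ n₁/n₂ = e^{k(d₂−d₁)} ⇒ k = ln(n₁/n₂)/(d₂−d₁)
k = ln(0.264/0.078) / (3.6 − 1.5) = ln(3.385) / 2.1 = 1.2192 / 2.1 = 0.5806 km⁻¹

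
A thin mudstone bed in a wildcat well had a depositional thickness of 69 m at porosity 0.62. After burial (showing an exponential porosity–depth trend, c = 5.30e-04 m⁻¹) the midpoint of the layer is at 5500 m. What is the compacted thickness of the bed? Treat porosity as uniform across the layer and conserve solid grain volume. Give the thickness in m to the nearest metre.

Working in km (1 km = 1000 m; c in km⁻¹ = c in m⁻¹ × 1000):
Porosity at 5.5 km: n = 0.62·exp(−0.53×5.5) = 0.0336
Solid-volume conservation: h(1−n) = h₀(1−n₀) ⇒ h = h₀·(1−n₀)/(1−n)
h = 0.069 × (1 − 0.62)/(1 − 0.0336) = 0.069 × 0.3932 = 0.0271 km

27 m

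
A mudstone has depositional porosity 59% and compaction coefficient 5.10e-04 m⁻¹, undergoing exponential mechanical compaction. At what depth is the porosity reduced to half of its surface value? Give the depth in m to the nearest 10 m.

1360 m

Working in km (1 km = 1000 m; k in km⁻¹ = k in m⁻¹ × 1000):
φ/φ₀ = 1/2 ⇒ exp(−k·d) = 1/2 ⇒ d = ln(2) / k
d = 0.6931 / 0.51 = 1.359 km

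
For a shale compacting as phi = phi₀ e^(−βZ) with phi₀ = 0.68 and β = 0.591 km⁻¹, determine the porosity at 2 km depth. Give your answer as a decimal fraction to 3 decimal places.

phi = phi₀·exp(−β·Z) = 0.68 × exp(−0.591 × 2) = 0.68 × exp(−1.182)
  = 0.68 × 0.3067 = 0.2085

0.209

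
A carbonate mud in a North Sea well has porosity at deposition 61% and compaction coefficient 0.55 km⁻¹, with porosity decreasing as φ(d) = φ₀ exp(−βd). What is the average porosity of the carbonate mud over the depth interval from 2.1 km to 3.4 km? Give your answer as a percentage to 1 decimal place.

13.7%

⟨φ⟩ = (1/(d₂−d₁)) ∫ φ₀ e^(−βd) dd = φ₀·(e^(−β·d₁) − e^(−β·d₂)) / (β·(d₂−d₁))
e^(−0.55×2.1) = 0.3151; e^(−0.55×3.4) = 0.1541
⟨φ⟩ = 0.61 × (0.3151 − 0.1541) / (0.55 × 1.3) = 0.61 × 0.2251 = 0.1373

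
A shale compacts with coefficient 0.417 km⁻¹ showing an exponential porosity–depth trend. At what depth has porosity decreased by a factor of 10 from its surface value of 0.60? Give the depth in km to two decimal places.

5.52 km

phi/phi₀ = 1/10 ⇒ exp(−β·Z) = 1/10 ⇒ Z = ln(10) / β
Z = 2.3026 / 0.417 = 5.522 km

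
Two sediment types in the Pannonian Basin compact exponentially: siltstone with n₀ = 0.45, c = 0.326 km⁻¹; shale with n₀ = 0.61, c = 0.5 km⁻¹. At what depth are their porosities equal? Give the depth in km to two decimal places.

1.75 km

Set n₀ₐ e^(−cₐd) = n₀ᵦ e^(−cᵦd) ⇒ ln(n₀ₐ/n₀ᵦ) = (cₐ − cᵦ)·d
d = ln(0.45/0.61) / (0.326 − 0.5) = -0.3042 / -0.174 = 1.748 km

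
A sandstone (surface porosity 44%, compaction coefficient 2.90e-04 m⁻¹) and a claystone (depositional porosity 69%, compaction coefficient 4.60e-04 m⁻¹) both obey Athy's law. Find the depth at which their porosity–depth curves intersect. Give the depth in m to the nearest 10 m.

Working in km (1 km = 1000 m; c in km⁻¹ = c in m⁻¹ × 1000):
Set φ₀ₐ e^(−cₐZ) = φ₀ᵦ e^(−cᵦZ) ⇒ ln(φ₀ₐ/φ₀ᵦ) = (cₐ − cᵦ)·Z
Z = ln(0.44/0.69) / (0.29 − 0.46) = -0.4499 / -0.17 = 2.647 km

2650 m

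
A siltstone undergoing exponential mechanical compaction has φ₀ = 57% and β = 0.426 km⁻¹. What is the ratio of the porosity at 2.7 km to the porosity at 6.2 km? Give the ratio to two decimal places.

4.44

φ(z₁)/φ(z₂) = e^(−β·z₁)/e^(−β·z₂) = e^{β(z₂−z₁)}
= exp(0.426 × 3.5) = exp(1.491) = 4.4415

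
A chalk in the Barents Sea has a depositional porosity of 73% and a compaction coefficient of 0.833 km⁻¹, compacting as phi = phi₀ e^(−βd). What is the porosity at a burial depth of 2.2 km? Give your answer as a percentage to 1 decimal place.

11.7%

phi = phi₀·exp(−β·d) = 0.73 × exp(−0.833 × 2.2) = 0.73 × exp(−1.833)
  = 0.73 × 0.1600 = 0.1168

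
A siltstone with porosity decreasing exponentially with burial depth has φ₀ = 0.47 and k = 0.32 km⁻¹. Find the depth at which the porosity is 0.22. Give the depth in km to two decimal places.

2.37 km

Invert Athy's law: z = ln(φ₀/φ) / k
z = ln(0.47/0.22) / 0.32 = ln(2.136) / 0.32 = 0.7591 / 0.32 = 2.372 km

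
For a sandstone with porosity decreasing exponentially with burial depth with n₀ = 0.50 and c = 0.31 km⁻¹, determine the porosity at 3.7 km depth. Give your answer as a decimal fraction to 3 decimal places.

0.159

n = n₀·exp(−c·d) = 0.5 × exp(−0.31 × 3.7) = 0.5 × exp(−1.147)
  = 0.5 × 0.3176 = 0.1588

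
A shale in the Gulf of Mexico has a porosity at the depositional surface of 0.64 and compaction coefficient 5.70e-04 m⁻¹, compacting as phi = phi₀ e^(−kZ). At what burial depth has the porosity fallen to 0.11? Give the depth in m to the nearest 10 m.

Working in km (1 km = 1000 m; k in km⁻¹ = k in m⁻¹ × 1000):
Invert Athy's law: Z = ln(phi₀/phi) / k
Z = ln(0.64/0.11) / 0.57 = ln(5.818) / 0.57 = 1.7610 / 0.57 = 3.089 km

3090 m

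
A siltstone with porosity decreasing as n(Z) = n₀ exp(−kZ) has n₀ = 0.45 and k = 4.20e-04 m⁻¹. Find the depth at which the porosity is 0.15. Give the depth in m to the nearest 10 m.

Working in km (1 km = 1000 m; k in km⁻¹ = k in m⁻¹ × 1000):
Invert Athy's law: Z = ln(n₀/n) / k
Z = ln(0.45/0.15) / 0.42 = ln(3) / 0.42 = 1.0986 / 0.42 = 2.616 km

2620 m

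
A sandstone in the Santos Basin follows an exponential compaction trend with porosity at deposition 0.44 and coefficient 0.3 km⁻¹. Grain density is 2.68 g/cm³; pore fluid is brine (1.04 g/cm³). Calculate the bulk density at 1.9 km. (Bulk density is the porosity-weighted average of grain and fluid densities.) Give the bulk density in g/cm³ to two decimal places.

2.27 g/cm³

Porosity at depth: φ = 0.44·exp(−0.3×1.9) = 0.44×0.5655 = 0.2488
Bulk density: ρ_b = (1−φ)ρ_g + φ·ρ_f = 0.7512×2.68 + 0.2488×1.04
       = 2.013 + 0.259 = 2.272 g/cm³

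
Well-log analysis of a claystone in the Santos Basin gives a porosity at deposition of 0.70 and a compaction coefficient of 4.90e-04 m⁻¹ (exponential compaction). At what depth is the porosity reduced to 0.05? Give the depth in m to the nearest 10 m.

Working in km (1 km = 1000 m; c in km⁻¹ = c in m⁻¹ × 1000):
Invert Athy's law: Z = ln(phi₀/phi) / c
Z = ln(0.7/0.05) / 0.49 = ln(14) / 0.49 = 2.6391 / 0.49 = 5.386 km

5390 m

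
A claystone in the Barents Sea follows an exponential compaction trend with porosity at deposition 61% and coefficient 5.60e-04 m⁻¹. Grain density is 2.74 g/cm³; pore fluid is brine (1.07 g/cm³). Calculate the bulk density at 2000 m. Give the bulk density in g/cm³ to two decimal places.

Working in km (1 km = 1000 m; β in km⁻¹ = β in m⁻¹ × 1000):
Porosity at depth: n = 0.61·exp(−0.56×2) = 0.61×0.3263 = 0.1990
Bulk density: ρ_b = (1−n)ρ_g + n·ρ_f = 0.8010×2.74 + 0.1990×1.07
       = 2.195 + 0.213 = 2.408 g/cm³

2.41 g/cm³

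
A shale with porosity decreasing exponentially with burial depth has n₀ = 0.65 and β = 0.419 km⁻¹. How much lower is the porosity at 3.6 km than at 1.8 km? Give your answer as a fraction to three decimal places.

0.162

n(1.8) = 0.65·e^(−0.419×1.8) = 0.3058
n(3.6) = 0.65·e^(−0.419×3.6) = 0.1438
Δn = 0.3058 − 0.1438 = 0.1619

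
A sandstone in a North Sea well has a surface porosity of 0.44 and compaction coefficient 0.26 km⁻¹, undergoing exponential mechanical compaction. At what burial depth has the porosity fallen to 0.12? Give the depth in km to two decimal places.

Invert Athy's law: d = ln(n₀/n) / k
d = ln(0.44/0.12) / 0.26 = ln(3.667) / 0.26 = 1.2993 / 0.26 = 4.997 km

5.00 km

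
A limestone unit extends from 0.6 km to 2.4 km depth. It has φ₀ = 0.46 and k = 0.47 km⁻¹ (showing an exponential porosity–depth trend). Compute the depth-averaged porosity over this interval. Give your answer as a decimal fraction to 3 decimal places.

0.234

⟨φ⟩ = (1/(d₂−d₁)) ∫ φ₀ e^(−kd) dd = φ₀·(e^(−k·d₁) − e^(−k·d₂)) / (k·(d₂−d₁))
e^(−0.47×0.6) = 0.7543; e^(−0.47×2.4) = 0.3237
⟨φ⟩ = 0.46 × (0.7543 − 0.3237) / (0.47 × 1.8) = 0.46 × 0.5090 = 0.2341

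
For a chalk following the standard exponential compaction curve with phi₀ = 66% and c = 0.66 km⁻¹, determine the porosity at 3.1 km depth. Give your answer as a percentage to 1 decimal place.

8.5%

phi = phi₀·exp(−c·Z) = 0.66 × exp(−0.66 × 3.1) = 0.66 × exp(−2.046)
  = 0.66 × 0.1293 = 0.0853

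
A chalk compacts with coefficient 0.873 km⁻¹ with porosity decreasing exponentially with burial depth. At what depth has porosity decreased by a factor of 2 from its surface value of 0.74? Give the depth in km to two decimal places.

0.79 km

n/n₀ = 1/2 ⇒ exp(−k·d) = 1/2 ⇒ d = ln(2) / k
d = 0.6931 / 0.873 = 0.794 km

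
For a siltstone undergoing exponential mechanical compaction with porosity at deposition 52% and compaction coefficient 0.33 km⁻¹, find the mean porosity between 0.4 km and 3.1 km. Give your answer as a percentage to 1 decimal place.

⟨phi⟩ = (1/(Z₂−Z₁)) ∫ phi₀ e^(−kZ) dZ = phi₀·(e^(−k·Z₁) − e^(−k·Z₂)) / (k·(Z₂−Z₁))
e^(−0.33×0.4) = 0.8763; e^(−0.33×3.1) = 0.3595
⟨phi⟩ = 0.52 × (0.8763 − 0.3595) / (0.33 × 2.7) = 0.52 × 0.5801 = 0.3016

30.2%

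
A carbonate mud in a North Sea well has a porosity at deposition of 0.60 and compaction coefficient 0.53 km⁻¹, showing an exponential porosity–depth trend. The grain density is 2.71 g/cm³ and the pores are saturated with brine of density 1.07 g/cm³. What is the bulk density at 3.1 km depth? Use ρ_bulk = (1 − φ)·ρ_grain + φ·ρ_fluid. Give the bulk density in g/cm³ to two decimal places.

2.52 g/cm³

Porosity at depth: n = 0.6·exp(−0.53×3.1) = 0.6×0.1934 = 0.1160
Bulk density: ρ_b = (1−n)ρ_g + n·ρ_f = 0.8840×2.71 + 0.1160×1.07
       = 2.396 + 0.124 = 2.520 g/cm³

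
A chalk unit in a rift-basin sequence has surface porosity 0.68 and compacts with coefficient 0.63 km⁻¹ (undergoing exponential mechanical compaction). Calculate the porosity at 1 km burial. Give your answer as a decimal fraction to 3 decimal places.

φ = φ₀·exp(−k·Z) = 0.68 × exp(−0.63 × 1) = 0.68 × exp(−0.63)
  = 0.68 × 0.5326 = 0.3622

0.362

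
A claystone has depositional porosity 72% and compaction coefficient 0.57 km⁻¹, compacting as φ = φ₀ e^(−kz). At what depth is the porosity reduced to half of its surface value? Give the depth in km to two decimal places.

φ/φ₀ = 1/2 ⇒ exp(−k·z) = 1/2 ⇒ z = ln(2) / k
z = 0.6931 / 0.57 = 1.216 km

1.22 km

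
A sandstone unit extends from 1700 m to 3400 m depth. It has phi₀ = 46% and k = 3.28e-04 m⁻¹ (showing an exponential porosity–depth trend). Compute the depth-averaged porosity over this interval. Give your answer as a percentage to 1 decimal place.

20.2%

Working in km (1 km = 1000 m; k in km⁻¹ = k in m⁻¹ × 1000):
⟨phi⟩ = (1/(d₂−d₁)) ∫ phi₀ e^(−kd) dd = phi₀·(e^(−k·d₁) − e^(−k·d₂)) / (k·(d₂−d₁))
e^(−0.328×1.7) = 0.5726; e^(−0.328×3.4) = 0.3278
⟨phi⟩ = 0.46 × (0.5726 − 0.3278) / (0.328 × 1.7) = 0.46 × 0.4389 = 0.2019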